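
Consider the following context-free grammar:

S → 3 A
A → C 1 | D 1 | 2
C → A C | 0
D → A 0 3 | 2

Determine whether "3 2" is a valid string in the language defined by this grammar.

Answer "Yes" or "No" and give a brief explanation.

Yes - a valid derivation exists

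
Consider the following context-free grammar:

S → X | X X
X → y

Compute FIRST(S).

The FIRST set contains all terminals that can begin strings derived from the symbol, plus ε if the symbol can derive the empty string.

We compute FIRST(S) using the standard algorithm.
FIRST(S) = {y}
FIRST(X) = {y}
Therefore, FIRST(S) = {y}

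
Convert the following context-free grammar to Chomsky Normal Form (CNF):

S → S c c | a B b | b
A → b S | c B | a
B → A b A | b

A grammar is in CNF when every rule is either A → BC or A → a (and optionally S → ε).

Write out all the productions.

TC → c; TA → a; TB → b; S → b; A → a; B → b; S → S X0; X0 → TC TC; S → TA X1; X1 → B TB; A → TB S; A → TC B; B → A X2; X2 → TB A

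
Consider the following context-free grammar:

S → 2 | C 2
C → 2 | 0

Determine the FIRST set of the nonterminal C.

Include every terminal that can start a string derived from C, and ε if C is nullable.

We compute FIRST(C) using the standard algorithm.
FIRST(C) = {0, 2}
FIRST(S) = {0, 2}
Therefore, FIRST(C) = {0, 2}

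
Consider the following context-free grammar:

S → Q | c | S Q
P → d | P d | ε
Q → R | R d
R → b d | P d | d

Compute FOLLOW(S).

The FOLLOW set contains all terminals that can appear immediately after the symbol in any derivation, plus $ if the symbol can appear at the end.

We compute FOLLOW(S) using the standard algorithm.
FOLLOW(S) starts with {$}.
FIRST(P) = {d, ε}
FIRST(Q) = {b, d}
FIRST(R) = {b, d}
FIRST(S) = {b, c, d}
FOLLOW(P) = {d}
FOLLOW(Q) = {$, b, d}
FOLLOW(R) = {$, b, d}
FOLLOW(S) = {$, b, d}
Therefore, FOLLOW(S) = {$, b, d}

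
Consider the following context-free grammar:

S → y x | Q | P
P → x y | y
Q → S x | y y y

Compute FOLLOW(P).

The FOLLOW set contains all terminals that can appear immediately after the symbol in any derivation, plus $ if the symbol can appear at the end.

We compute FOLLOW(P) using the standard algorithm.
FOLLOW(S) starts with {$}.
FIRST(P) = {x, y}
FIRST(Q) = {x, y}
FIRST(S) = {x, y}
FOLLOW(P) = {$, x}
FOLLOW(Q) = {$, x}
FOLLOW(S) = {$, x}
Therefore, FOLLOW(P) = {$, x}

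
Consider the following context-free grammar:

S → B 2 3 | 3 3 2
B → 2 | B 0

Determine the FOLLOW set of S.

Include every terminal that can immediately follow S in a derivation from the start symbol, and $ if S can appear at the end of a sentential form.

We compute FOLLOW(S) using the standard algorithm.
FOLLOW(S) starts with {$}.
FIRST(B) = {2}
FIRST(S) = {2, 3}
FOLLOW(B) = {0, 2}
FOLLOW(S) = {$}
Therefore, FOLLOW(S) = {$}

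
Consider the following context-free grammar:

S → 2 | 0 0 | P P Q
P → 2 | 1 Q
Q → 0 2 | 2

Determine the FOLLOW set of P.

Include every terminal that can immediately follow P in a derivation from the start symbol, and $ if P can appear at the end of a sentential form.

We compute FOLLOW(P) using the standard algorithm.
FOLLOW(S) starts with {$}.
FIRST(P) = {1, 2}
FIRST(Q) = {0, 2}
FIRST(S) = {0, 1, 2}
FOLLOW(P) = {0, 1, 2}
FOLLOW(Q) = {$, 0, 1, 2}
FOLLOW(S) = {$}
Therefore, FOLLOW(P) = {0, 1, 2}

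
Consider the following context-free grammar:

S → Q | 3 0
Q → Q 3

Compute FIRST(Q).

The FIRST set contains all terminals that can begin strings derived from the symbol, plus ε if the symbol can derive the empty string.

We compute FIRST(Q) using the standard algorithm.
FIRST(Q) = {}
FIRST(S) = {3}
Therefore, FIRST(Q) = {}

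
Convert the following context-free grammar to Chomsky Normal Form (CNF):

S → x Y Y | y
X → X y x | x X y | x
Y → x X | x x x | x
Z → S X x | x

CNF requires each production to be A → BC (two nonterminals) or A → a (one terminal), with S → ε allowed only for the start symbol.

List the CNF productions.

TX → x; S → y; TY → y; X → x; Y → x; Z → x; S → TX X0; X0 → Y Y; X → X X1; X1 → TY TX; X → TX X2; X2 → X TY; Y → TX X; Y → TX X3; X3 → TX TX; Z → S X4; X4 → X TX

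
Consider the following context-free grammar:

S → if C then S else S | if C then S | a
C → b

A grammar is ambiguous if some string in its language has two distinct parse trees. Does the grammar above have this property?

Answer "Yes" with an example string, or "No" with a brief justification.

Yes - the string 'if b then if b then a else a' has two distinct parse trees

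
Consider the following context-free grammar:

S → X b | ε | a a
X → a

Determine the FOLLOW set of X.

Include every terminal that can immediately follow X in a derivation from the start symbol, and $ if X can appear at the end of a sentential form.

We compute FOLLOW(X) using the standard algorithm.
FOLLOW(S) starts with {$}.
FIRST(S) = {a, ε}
FIRST(X) = {a}
FOLLOW(S) = {$}
FOLLOW(X) = {b}
Therefore, FOLLOW(X) = {b}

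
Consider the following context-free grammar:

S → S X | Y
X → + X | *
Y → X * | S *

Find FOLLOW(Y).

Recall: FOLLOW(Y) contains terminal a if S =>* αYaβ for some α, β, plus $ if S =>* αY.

We compute FOLLOW(Y) using the standard algorithm.
FOLLOW(S) starts with {$}.
FIRST(S) = {*, +}
FIRST(X) = {*, +}
FIRST(Y) = {*, +}
FOLLOW(S) = {$, *, +}
FOLLOW(X) = {$, *, +}
FOLLOW(Y) = {$, *, +}
Therefore, FOLLOW(Y) = {$, *, +}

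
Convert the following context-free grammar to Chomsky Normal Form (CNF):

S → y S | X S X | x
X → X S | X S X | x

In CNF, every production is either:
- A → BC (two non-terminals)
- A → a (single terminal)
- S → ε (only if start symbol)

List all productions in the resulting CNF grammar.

TY → y; S → x; X → x; S → TY S; S → X X0; X0 → S X; X → X S; X → X X1; X1 → S X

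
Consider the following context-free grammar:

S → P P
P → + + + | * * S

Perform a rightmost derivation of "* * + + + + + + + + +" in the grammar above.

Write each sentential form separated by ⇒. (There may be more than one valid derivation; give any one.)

S ⇒ P P ⇒ P + + + ⇒ * * S + + + ⇒ * * P P + + + ⇒ * * P + + + + + + ⇒ * * + + + + + + + + +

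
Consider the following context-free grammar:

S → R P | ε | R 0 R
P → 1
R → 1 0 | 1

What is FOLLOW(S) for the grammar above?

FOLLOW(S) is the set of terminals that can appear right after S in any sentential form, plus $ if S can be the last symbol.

We compute FOLLOW(S) using the standard algorithm.
FOLLOW(S) starts with {$}.
FIRST(P) = {1}
FIRST(R) = {1}
FIRST(S) = {1, ε}
FOLLOW(P) = {$}
FOLLOW(R) = {$, 0, 1}
FOLLOW(S) = {$}
Therefore, FOLLOW(S) = {$}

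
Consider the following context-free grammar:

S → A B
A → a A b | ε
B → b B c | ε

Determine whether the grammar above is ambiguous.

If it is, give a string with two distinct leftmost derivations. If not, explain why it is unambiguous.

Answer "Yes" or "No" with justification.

No - the grammar is unambiguous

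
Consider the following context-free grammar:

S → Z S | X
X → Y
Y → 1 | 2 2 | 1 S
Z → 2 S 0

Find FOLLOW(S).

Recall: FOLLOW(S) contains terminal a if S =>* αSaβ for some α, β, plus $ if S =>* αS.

We compute FOLLOW(S) using the standard algorithm.
FOLLOW(S) starts with {$}.
FIRST(S) = {1, 2}
FIRST(X) = {1, 2}
FIRST(Y) = {1, 2}
FIRST(Z) = {2}
FOLLOW(S) = {$, 0}
FOLLOW(X) = {$, 0}
FOLLOW(Y) = {$, 0}
FOLLOW(Z) = {1, 2}
Therefore, FOLLOW(S) = {$, 0}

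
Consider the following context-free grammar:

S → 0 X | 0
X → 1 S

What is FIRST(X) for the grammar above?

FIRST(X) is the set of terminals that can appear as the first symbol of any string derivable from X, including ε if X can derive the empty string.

We compute FIRST(X) using the standard algorithm.
FIRST(S) = {0}
FIRST(X) = {1}
Therefore, FIRST(X) = {1}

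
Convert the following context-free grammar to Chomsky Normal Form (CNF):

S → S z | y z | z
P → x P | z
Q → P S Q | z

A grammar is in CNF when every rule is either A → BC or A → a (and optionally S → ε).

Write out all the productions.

TZ → z; TY → y; S → z; TX → x; P → z; Q → z; S → S TZ; S → TY TZ; P → TX P; Q → P X0; X0 → S Q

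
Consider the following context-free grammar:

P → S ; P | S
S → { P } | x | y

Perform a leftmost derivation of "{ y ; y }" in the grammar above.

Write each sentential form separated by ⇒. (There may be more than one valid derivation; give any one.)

P ⇒ S ⇒ { P } ⇒ { S ; P } ⇒ { y ; P } ⇒ { y ; S } ⇒ { y ; y }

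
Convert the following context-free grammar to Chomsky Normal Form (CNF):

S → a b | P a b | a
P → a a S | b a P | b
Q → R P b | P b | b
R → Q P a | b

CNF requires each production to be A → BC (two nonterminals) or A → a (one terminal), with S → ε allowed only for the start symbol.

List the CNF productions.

TA → a; TB → b; S → a; P → b; Q → b; R → b; S → TA TB; S → P X0; X0 → TA TB; P → TA X1; X1 → TA S; P → TB X2; X2 → TA P; Q → R X3; X3 → P TB; Q → P TB; R → Q X4; X4 → P TA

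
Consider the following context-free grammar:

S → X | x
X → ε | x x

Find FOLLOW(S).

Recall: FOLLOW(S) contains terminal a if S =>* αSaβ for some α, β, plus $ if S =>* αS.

We compute FOLLOW(S) using the standard algorithm.
FOLLOW(S) starts with {$}.
FIRST(S) = {x, ε}
FIRST(X) = {x, ε}
FOLLOW(S) = {$}
FOLLOW(X) = {$}
Therefore, FOLLOW(S) = {$}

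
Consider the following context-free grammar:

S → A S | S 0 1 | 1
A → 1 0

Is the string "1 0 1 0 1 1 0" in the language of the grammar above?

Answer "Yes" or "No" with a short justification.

No - no valid derivation exists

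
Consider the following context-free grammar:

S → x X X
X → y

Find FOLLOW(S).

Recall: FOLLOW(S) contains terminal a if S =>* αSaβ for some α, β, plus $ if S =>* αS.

We compute FOLLOW(S) using the standard algorithm.
FOLLOW(S) starts with {$}.
FIRST(S) = {x}
FIRST(X) = {y}
FOLLOW(S) = {$}
FOLLOW(X) = {$, y}
Therefore, FOLLOW(S) = {$}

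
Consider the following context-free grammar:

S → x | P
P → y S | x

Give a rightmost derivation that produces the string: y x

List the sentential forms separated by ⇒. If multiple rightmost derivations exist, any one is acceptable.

S ⇒ P ⇒ y S ⇒ y x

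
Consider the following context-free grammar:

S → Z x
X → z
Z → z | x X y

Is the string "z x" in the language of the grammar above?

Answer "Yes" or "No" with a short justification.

Yes - a valid derivation exists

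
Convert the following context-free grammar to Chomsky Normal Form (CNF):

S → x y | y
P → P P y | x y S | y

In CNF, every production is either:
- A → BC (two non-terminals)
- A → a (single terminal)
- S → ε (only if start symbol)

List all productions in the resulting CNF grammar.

TX → x; TY → y; S → y; P → y; S → TX TY; P → P X0; X0 → P TY; P → TX X1; X1 → TY S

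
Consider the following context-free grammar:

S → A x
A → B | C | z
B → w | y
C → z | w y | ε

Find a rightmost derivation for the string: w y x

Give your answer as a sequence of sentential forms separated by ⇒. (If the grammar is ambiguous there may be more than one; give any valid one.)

S ⇒ A x ⇒ C x ⇒ w y x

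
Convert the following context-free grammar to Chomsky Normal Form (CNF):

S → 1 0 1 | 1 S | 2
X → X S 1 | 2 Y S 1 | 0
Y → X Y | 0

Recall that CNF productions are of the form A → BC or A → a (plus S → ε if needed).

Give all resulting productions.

T1 → 1; T0 → 0; S → 2; T2 → 2; X → 0; Y → 0; S → T1 X0; X0 → T0 T1; S → T1 S; X → X X1; X1 → S T1; X → T2 X2; X2 → Y X3; X3 → S T1; Y → X Y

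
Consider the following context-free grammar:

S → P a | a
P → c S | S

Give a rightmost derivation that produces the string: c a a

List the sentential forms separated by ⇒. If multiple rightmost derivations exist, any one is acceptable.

S ⇒ P a ⇒ c S a ⇒ c a a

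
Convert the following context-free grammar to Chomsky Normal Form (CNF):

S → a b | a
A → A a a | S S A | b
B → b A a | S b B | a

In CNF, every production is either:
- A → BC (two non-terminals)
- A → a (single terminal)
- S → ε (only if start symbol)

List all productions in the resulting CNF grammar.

TA → a; TB → b; S → a; A → b; B → a; S → TA TB; A → A X0; X0 → TA TA; A → S X1; X1 → S A; B → TB X2; X2 → A TA; B → S X3; X3 → TB B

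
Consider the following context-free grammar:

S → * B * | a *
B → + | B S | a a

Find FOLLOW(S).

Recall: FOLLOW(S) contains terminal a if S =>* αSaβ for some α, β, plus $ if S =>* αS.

We compute FOLLOW(S) using the standard algorithm.
FOLLOW(S) starts with {$}.
FIRST(B) = {+, a}
FIRST(S) = {*, a}
FOLLOW(B) = {*, a}
FOLLOW(S) = {$, *, a}
Therefore, FOLLOW(S) = {$, *, a}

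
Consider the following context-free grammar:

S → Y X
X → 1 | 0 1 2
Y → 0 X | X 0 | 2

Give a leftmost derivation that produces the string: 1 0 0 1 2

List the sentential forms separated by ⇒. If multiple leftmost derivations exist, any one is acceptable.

S ⇒ Y X ⇒ X 0 X ⇒ 1 0 X ⇒ 1 0 0 1 2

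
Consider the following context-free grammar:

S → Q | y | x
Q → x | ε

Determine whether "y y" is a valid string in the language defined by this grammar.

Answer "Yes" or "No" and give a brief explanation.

No - no valid derivation exists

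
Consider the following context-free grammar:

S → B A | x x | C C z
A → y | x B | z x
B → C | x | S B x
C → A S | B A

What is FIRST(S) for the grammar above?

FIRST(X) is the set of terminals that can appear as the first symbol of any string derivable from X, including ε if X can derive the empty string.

We compute FIRST(S) using the standard algorithm.
FIRST(A) = {x, y, z}
FIRST(B) = {x, y, z}
FIRST(C) = {x, y, z}
FIRST(S) = {x, y, z}
Therefore, FIRST(S) = {x, y, z}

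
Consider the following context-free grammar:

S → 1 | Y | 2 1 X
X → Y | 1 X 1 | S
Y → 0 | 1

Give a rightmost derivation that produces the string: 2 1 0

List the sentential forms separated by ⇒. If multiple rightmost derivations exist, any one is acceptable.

S ⇒ 2 1 X ⇒ 2 1 Y ⇒ 2 1 0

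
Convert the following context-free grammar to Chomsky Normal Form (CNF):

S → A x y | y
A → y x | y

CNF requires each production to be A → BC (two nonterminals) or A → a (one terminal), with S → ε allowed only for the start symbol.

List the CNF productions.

TX → x; TY → y; S → y; A → y; S → A X0; X0 → TX TY; A → TY TX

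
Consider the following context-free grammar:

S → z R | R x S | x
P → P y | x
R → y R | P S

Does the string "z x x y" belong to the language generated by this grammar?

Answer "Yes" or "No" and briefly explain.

No - no valid derivation exists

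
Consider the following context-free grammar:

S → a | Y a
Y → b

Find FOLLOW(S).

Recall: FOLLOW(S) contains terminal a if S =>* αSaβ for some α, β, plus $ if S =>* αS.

We compute FOLLOW(S) using the standard algorithm.
FOLLOW(S) starts with {$}.
FIRST(S) = {a, b}
FIRST(Y) = {b}
FOLLOW(S) = {$}
FOLLOW(Y) = {a}
Therefore, FOLLOW(S) = {$}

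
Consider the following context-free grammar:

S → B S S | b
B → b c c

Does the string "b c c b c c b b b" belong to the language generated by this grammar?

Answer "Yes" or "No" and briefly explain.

Yes - a valid derivation exists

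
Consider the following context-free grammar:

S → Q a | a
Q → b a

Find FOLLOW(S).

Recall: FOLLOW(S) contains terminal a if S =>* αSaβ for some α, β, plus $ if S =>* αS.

We compute FOLLOW(S) using the standard algorithm.
FOLLOW(S) starts with {$}.
FIRST(Q) = {b}
FIRST(S) = {a, b}
FOLLOW(Q) = {a}
FOLLOW(S) = {$}
Therefore, FOLLOW(S) = {$}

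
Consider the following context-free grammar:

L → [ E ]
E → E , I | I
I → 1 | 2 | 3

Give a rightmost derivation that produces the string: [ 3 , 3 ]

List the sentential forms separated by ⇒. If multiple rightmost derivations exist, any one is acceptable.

L ⇒ [ E ] ⇒ [ E , I ] ⇒ [ E , 3 ] ⇒ [ I , 3 ] ⇒ [ 3 , 3 ]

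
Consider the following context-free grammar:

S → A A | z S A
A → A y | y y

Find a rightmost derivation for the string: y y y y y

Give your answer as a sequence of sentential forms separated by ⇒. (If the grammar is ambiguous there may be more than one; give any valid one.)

S ⇒ A A ⇒ A A y ⇒ A y y y ⇒ y y y y y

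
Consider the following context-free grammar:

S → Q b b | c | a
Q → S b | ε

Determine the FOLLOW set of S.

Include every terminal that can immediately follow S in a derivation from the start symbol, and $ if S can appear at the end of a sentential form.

We compute FOLLOW(S) using the standard algorithm.
FOLLOW(S) starts with {$}.
FIRST(Q) = {a, b, c, ε}
FIRST(S) = {a, b, c}
FOLLOW(Q) = {b}
FOLLOW(S) = {$, b}
Therefore, FOLLOW(S) = {$, b}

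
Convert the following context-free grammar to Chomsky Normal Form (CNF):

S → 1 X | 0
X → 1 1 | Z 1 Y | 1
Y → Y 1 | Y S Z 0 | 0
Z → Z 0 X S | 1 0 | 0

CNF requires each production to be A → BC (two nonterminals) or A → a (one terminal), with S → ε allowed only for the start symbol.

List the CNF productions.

T1 → 1; S → 0; X → 1; T0 → 0; Y → 0; Z → 0; S → T1 X; X → T1 T1; X → Z X0; X0 → T1 Y; Y → Y T1; Y → Y X1; X1 → S X2; X2 → Z T0; Z → Z X3; X3 → T0 X4; X4 → X S; Z → T1 T0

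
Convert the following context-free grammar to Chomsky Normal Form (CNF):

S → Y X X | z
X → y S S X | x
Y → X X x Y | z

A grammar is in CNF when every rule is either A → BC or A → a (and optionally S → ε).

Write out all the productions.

S → z; TY → y; X → x; TX → x; Y → z; S → Y X0; X0 → X X; X → TY X1; X1 → S X2; X2 → S X; Y → X X3; X3 → X X4; X4 → TX Y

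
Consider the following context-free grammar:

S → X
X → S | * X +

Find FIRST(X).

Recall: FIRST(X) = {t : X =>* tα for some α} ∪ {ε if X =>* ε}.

We compute FIRST(X) using the standard algorithm.
FIRST(S) = {*}
FIRST(X) = {*}
Therefore, FIRST(X) = {*}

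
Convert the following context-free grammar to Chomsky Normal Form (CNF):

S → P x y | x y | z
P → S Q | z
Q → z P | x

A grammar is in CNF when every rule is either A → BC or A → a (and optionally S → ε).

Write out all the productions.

TX → x; TY → y; S → z; P → z; TZ → z; Q → x; S → P X0; X0 → TX TY; S → TX TY; P → S Q; Q → TZ P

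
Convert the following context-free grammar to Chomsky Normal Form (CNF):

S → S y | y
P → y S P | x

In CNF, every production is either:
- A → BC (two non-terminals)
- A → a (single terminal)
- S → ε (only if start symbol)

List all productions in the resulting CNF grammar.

TY → y; S → y; P → x; S → S TY; P → TY X0; X0 → S P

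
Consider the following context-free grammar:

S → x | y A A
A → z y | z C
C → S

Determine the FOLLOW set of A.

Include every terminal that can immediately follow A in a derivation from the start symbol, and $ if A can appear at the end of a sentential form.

We compute FOLLOW(A) using the standard algorithm.
FOLLOW(S) starts with {$}.
FIRST(A) = {z}
FIRST(C) = {x, y}
FIRST(S) = {x, y}
FOLLOW(A) = {$, z}
FOLLOW(C) = {$, z}
FOLLOW(S) = {$, z}
Therefore, FOLLOW(A) = {$, z}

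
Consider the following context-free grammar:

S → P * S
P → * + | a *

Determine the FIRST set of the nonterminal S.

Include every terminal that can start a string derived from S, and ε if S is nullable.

We compute FIRST(S) using the standard algorithm.
FIRST(P) = {*, a}
FIRST(S) = {*, a}
Therefore, FIRST(S) = {*, a}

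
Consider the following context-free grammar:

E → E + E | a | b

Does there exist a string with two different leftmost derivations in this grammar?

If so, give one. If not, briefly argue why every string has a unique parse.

Yes - the string 'a + b + b + a + b' has two distinct leftmost derivations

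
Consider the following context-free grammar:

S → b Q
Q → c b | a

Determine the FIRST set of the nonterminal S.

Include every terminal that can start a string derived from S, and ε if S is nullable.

We compute FIRST(S) using the standard algorithm.
FIRST(Q) = {a, c}
FIRST(S) = {b}
Therefore, FIRST(S) = {b}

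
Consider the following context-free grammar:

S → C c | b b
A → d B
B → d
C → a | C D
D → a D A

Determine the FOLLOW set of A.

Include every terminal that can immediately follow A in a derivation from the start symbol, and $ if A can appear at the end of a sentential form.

We compute FOLLOW(A) using the standard algorithm.
FOLLOW(S) starts with {$}.
FIRST(A) = {d}
FIRST(B) = {d}
FIRST(C) = {a}
FIRST(D) = {a}
FIRST(S) = {a, b}
FOLLOW(A) = {a, c, d}
FOLLOW(B) = {a, c, d}
FOLLOW(C) = {a, c}
FOLLOW(D) = {a, c, d}
FOLLOW(S) = {$}
Therefore, FOLLOW(A) = {a, c, d}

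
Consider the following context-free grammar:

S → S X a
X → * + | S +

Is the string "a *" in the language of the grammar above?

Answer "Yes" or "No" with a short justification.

No - no valid derivation exists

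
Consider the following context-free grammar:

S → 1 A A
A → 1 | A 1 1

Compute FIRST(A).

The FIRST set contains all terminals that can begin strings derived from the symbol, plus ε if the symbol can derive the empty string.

We compute FIRST(A) using the standard algorithm.
FIRST(A) = {1}
FIRST(S) = {1}
Therefore, FIRST(A) = {1}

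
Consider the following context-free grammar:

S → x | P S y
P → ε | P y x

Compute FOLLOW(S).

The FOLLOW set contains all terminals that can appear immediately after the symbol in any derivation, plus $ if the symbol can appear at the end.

We compute FOLLOW(S) using the standard algorithm.
FOLLOW(S) starts with {$}.
FIRST(P) = {y, ε}
FIRST(S) = {x, y}
FOLLOW(P) = {x, y}
FOLLOW(S) = {$, y}
Therefore, FOLLOW(S) = {$, y}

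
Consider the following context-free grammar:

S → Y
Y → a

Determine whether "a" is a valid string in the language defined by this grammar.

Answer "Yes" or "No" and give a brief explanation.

Yes - a valid derivation exists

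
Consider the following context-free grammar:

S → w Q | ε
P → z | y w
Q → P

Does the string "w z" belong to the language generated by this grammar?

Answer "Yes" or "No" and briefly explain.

Yes - a valid derivation exists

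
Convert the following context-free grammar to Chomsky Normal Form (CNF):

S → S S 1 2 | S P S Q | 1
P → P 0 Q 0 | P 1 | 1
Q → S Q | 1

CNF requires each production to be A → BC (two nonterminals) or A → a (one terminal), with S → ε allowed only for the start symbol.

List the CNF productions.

T1 → 1; T2 → 2; S → 1; T0 → 0; P → 1; Q → 1; S → S X0; X0 → S X1; X1 → T1 T2; S → S X2; X2 → P X3; X3 → S Q; P → P X4; X4 → T0 X5; X5 → Q T0; P → P T1; Q → S Q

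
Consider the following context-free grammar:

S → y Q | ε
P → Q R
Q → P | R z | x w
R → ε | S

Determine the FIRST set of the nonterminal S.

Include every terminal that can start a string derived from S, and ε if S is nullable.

We compute FIRST(S) using the standard algorithm.
FIRST(P) = {x, y, z}
FIRST(Q) = {x, y, z}
FIRST(R) = {y, ε}
FIRST(S) = {y, ε}
Therefore, FIRST(S) = {y, ε}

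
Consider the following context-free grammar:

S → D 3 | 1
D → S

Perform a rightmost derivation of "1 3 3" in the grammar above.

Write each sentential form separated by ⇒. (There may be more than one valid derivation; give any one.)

S ⇒ D 3 ⇒ S 3 ⇒ D 3 3 ⇒ S 3 3 ⇒ 1 3 3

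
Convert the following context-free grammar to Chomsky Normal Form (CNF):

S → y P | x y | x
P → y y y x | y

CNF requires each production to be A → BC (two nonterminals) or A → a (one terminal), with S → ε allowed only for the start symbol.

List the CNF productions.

TY → y; TX → x; S → x; P → y; S → TY P; S → TX TY; P → TY X0; X0 → TY X1; X1 → TY TX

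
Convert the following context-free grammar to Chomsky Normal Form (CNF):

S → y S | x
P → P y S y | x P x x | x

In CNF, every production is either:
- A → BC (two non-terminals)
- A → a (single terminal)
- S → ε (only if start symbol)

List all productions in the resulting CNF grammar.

TY → y; S → x; TX → x; P → x; S → TY S; P → P X0; X0 → TY X1; X1 → S TY; P → TX X2; X2 → P X3; X3 → TX TX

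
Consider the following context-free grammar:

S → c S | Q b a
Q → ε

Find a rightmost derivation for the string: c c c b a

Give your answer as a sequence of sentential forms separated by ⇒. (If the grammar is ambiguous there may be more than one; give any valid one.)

S ⇒ c S ⇒ c c S ⇒ c c c S ⇒ c c c Q b a ⇒ c c c b a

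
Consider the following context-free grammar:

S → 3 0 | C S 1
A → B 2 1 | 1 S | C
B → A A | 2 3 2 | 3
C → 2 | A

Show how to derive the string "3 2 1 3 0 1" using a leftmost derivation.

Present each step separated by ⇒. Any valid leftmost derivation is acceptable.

S ⇒ C S 1 ⇒ A S 1 ⇒ B 2 1 S 1 ⇒ 3 2 1 S 1 ⇒ 3 2 1 3 0 1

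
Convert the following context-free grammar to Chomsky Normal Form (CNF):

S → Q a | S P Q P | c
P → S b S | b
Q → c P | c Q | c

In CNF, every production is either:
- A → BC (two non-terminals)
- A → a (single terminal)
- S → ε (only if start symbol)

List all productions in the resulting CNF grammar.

TA → a; S → c; TB → b; P → b; TC → c; Q → c; S → Q TA; S → S X0; X0 → P X1; X1 → Q P; P → S X2; X2 → TB S; Q → TC P; Q → TC Q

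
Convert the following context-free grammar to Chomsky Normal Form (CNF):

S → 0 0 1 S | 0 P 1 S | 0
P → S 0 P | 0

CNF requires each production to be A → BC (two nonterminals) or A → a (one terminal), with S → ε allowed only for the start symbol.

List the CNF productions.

T0 → 0; T1 → 1; S → 0; P → 0; S → T0 X0; X0 → T0 X1; X1 → T1 S; S → T0 X2; X2 → P X3; X3 → T1 S; P → S X4; X4 → T0 P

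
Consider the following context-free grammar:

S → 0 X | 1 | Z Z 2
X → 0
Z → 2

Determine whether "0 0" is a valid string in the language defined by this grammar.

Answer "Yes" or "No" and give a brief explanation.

Yes - a valid derivation exists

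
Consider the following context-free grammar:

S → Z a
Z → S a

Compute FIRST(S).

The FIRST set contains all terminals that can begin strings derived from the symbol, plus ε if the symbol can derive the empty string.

We compute FIRST(S) using the standard algorithm.
FIRST(S) = {}
FIRST(Z) = {}
Therefore, FIRST(S) = {}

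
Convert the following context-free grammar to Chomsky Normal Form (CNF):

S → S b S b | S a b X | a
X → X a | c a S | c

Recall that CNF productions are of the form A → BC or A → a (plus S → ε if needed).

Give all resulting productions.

TB → b; TA → a; S → a; TC → c; X → c; S → S X0; X0 → TB X1; X1 → S TB; S → S X2; X2 → TA X3; X3 → TB X; X → X TA; X → TC X4; X4 → TA S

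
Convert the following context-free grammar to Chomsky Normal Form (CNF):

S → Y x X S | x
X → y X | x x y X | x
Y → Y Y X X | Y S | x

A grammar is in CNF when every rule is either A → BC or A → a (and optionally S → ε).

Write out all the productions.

TX → x; S → x; TY → y; X → x; Y → x; S → Y X0; X0 → TX X1; X1 → X S; X → TY X; X → TX X2; X2 → TX X3; X3 → TY X; Y → Y X4; X4 → Y X5; X5 → X X; Y → Y S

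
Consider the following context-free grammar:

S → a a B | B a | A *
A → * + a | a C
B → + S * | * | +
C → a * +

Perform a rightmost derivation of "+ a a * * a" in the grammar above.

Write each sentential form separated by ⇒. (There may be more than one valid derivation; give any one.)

S ⇒ B a ⇒ + S * a ⇒ + a a B * a ⇒ + a a * * a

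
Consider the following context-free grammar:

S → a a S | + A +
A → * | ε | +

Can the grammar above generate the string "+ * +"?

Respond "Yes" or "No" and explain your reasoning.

Yes - a valid derivation exists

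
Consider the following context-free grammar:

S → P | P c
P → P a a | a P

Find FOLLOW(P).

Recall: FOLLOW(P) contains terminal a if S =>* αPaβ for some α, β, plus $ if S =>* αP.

We compute FOLLOW(P) using the standard algorithm.
FOLLOW(S) starts with {$}.
FIRST(P) = {a}
FIRST(S) = {a}
FOLLOW(P) = {$, a, c}
FOLLOW(S) = {$}
Therefore, FOLLOW(P) = {$, a, c}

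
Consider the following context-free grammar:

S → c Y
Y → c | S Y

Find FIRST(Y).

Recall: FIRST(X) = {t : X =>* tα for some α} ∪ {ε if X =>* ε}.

We compute FIRST(Y) using the standard algorithm.
FIRST(S) = {c}
FIRST(Y) = {c}
Therefore, FIRST(Y) = {c}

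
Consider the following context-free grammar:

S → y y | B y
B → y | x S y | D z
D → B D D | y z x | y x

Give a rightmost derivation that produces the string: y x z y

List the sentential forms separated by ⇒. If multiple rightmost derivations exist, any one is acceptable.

S ⇒ B y ⇒ D z y ⇒ y x z y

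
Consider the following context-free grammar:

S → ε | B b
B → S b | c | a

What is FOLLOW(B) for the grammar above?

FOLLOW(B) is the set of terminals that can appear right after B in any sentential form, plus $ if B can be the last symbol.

We compute FOLLOW(B) using the standard algorithm.
FOLLOW(S) starts with {$}.
FIRST(B) = {a, b, c}
FIRST(S) = {a, b, c, ε}
FOLLOW(B) = {b}
FOLLOW(S) = {$, b}
Therefore, FOLLOW(B) = {b}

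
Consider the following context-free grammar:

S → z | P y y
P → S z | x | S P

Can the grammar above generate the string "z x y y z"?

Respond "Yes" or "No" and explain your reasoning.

No - no valid derivation exists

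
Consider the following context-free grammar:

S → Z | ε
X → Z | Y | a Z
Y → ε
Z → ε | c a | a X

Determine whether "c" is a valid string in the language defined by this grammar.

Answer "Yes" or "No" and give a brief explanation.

No - no valid derivation exists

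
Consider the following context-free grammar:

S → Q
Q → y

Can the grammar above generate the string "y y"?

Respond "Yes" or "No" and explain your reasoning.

No - no valid derivation exists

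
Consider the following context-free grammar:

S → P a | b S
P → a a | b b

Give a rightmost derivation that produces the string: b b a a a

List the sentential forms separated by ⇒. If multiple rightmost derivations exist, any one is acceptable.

S ⇒ b S ⇒ b b S ⇒ b b P a ⇒ b b a a a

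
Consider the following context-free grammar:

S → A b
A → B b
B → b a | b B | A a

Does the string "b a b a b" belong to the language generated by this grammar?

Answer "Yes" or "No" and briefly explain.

No - no valid derivation exists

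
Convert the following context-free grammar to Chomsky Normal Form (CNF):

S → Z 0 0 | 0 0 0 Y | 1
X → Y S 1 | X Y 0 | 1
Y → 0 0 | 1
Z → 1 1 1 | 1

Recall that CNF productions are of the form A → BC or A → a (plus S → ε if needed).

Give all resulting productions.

T0 → 0; S → 1; T1 → 1; X → 1; Y → 1; Z → 1; S → Z X0; X0 → T0 T0; S → T0 X1; X1 → T0 X2; X2 → T0 Y; X → Y X3; X3 → S T1; X → X X4; X4 → Y T0; Y → T0 T0; Z → T1 X5; X5 → T1 T1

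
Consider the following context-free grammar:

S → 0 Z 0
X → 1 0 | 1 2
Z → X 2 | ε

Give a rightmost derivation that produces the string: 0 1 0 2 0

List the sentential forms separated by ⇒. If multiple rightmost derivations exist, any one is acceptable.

S ⇒ 0 Z 0 ⇒ 0 X 2 0 ⇒ 0 1 0 2 0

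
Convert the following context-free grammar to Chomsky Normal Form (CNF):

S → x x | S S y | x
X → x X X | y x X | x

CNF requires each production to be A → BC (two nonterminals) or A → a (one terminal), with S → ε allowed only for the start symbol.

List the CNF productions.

TX → x; TY → y; S → x; X → x; S → TX TX; S → S X0; X0 → S TY; X → TX X1; X1 → X X; X → TY X2; X2 → TX X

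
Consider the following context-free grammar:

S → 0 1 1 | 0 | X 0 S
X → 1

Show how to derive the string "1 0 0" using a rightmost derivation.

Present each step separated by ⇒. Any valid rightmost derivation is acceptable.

S ⇒ X 0 S ⇒ X 0 0 ⇒ 1 0 0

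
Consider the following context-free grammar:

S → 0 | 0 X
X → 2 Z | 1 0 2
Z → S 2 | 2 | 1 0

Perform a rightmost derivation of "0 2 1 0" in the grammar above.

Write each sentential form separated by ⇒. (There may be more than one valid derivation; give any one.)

S ⇒ 0 X ⇒ 0 2 Z ⇒ 0 2 1 0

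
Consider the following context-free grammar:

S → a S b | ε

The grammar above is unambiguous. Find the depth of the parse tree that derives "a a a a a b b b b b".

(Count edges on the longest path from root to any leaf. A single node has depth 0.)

6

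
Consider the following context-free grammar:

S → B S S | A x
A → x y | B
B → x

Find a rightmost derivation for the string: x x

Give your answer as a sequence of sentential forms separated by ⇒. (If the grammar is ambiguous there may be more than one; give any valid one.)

S ⇒ A x ⇒ B x ⇒ x x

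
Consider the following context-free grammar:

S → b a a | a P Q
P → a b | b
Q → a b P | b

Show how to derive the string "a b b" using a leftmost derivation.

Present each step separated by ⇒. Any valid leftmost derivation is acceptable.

S ⇒ a P Q ⇒ a b Q ⇒ a b b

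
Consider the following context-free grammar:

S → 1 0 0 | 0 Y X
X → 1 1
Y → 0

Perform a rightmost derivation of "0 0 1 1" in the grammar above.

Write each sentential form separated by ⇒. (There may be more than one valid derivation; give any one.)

S ⇒ 0 Y X ⇒ 0 Y 1 1 ⇒ 0 0 1 1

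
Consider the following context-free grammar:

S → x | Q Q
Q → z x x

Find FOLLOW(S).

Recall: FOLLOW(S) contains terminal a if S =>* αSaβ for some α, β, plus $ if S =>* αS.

We compute FOLLOW(S) using the standard algorithm.
FOLLOW(S) starts with {$}.
FIRST(Q) = {z}
FIRST(S) = {x, z}
FOLLOW(Q) = {$, z}
FOLLOW(S) = {$}
Therefore, FOLLOW(S) = {$}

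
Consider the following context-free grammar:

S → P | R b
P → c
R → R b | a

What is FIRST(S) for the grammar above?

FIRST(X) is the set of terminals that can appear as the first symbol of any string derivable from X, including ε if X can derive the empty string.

We compute FIRST(S) using the standard algorithm.
FIRST(P) = {c}
FIRST(R) = {a}
FIRST(S) = {a, c}
Therefore, FIRST(S) = {a, c}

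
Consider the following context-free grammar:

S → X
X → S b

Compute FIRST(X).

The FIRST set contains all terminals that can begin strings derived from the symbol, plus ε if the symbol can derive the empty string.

We compute FIRST(X) using the standard algorithm.
FIRST(S) = {}
FIRST(X) = {}
Therefore, FIRST(X) = {}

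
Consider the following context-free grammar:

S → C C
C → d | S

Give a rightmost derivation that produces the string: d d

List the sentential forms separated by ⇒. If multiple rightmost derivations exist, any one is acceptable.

S ⇒ C C ⇒ C d ⇒ d d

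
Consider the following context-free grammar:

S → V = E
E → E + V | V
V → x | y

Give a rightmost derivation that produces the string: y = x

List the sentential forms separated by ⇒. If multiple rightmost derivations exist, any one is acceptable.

S ⇒ V = E ⇒ V = V ⇒ V = x ⇒ y = x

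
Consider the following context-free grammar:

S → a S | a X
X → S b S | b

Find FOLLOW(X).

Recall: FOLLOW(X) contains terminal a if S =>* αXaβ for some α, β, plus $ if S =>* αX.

We compute FOLLOW(X) using the standard algorithm.
FOLLOW(S) starts with {$}.
FIRST(S) = {a}
FIRST(X) = {a, b}
FOLLOW(S) = {$, b}
FOLLOW(X) = {$, b}
Therefore, FOLLOW(X) = {$, b}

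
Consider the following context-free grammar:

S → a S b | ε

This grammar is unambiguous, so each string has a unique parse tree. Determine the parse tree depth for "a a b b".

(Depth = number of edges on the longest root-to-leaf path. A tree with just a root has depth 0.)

3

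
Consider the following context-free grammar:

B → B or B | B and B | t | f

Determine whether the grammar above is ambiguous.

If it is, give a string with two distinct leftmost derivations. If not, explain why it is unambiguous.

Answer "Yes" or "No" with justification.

Yes - the string 'f and f and t and t and f' has two distinct leftmost derivations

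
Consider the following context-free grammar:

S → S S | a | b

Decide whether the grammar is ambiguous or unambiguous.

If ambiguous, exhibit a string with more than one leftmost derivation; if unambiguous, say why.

Ambiguous - the string 'a a b b b a' has two distinct leftmost derivations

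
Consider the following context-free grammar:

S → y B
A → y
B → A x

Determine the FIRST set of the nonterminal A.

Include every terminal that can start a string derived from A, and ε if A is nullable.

We compute FIRST(A) using the standard algorithm.
FIRST(A) = {y}
FIRST(B) = {y}
FIRST(S) = {y}
Therefore, FIRST(A) = {y}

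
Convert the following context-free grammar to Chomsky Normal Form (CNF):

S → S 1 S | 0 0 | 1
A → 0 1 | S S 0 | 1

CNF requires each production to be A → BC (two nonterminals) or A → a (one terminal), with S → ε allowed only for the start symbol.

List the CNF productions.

T1 → 1; T0 → 0; S → 1; A → 1; S → S X0; X0 → T1 S; S → T0 T0; A → T0 T1; A → S X1; X1 → S T0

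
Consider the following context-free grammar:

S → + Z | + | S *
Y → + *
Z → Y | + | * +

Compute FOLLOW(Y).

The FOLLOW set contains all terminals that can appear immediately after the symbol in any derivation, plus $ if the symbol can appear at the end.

We compute FOLLOW(Y) using the standard algorithm.
FOLLOW(S) starts with {$}.
FIRST(S) = {+}
FIRST(Y) = {+}
FIRST(Z) = {*, +}
FOLLOW(S) = {$, *}
FOLLOW(Y) = {$, *}
FOLLOW(Z) = {$, *}
Therefore, FOLLOW(Y) = {$, *}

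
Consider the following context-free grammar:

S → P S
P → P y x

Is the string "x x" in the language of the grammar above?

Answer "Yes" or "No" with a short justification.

No - no valid derivation exists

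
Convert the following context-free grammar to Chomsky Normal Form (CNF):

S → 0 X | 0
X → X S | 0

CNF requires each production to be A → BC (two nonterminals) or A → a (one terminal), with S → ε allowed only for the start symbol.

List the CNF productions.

T0 → 0; S → 0; X → 0; S → T0 X; X → X S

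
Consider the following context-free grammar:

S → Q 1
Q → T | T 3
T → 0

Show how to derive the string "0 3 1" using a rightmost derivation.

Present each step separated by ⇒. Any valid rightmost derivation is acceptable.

S ⇒ Q 1 ⇒ T 3 1 ⇒ 0 3 1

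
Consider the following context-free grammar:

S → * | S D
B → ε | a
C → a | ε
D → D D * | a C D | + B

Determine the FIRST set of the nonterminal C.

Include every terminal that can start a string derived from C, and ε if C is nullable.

We compute FIRST(C) using the standard algorithm.
FIRST(B) = {a, ε}
FIRST(C) = {a, ε}
FIRST(D) = {+, a}
FIRST(S) = {*}
Therefore, FIRST(C) = {a, ε}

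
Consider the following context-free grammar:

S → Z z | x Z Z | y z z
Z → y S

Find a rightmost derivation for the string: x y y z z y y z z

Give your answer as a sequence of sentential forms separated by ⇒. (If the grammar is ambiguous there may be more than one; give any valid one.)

S ⇒ x Z Z ⇒ x Z y S ⇒ x Z y y z z ⇒ x y S y y z z ⇒ x y y z z y y z z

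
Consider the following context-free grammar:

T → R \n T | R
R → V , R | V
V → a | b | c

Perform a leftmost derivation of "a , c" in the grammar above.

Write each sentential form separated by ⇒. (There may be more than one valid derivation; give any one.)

T ⇒ R ⇒ V , R ⇒ a , R ⇒ a , V ⇒ a , c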